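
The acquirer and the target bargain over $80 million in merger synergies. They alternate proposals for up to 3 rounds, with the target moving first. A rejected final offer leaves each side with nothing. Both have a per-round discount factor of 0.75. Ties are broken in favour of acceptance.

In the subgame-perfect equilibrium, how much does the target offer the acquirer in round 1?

15

Round 3 (the target proposes): rejection yields 0 for the acquirer; the target offers 0 and keeps 80.
Round 2 (the acquirer proposes): the target can get 80 next round, worth 0.75 × 80 = 60 now, so the acquirer offers 60, keeping 20.
Round 1 (the target proposes): the acquirer can get 20 next round, worth 0.75 × 20 = 15 now. The target offers 15 and keeps 80 − 15 = 65.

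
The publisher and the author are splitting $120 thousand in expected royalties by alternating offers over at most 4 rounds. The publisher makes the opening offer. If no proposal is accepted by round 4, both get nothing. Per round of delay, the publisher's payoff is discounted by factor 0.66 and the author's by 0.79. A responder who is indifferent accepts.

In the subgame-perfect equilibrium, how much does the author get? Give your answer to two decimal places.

81.66

Solve by backward induction from round 4.
Round 4 (the author proposes): rejection yields 0 for the publisher; the author offers 0 and keeps 120.
Round 3 (the publisher proposes): the author can get 120 next round, worth 0.79 × 120 = 94.8 now; the publisher offers that and keeps 25.2.
Round 2 (the author proposes): the publisher can get 25.2 next round, worth 0.66 × 25.2 = 16.632 now. The author offers 16.632 and keeps 120 − 16.632 = 103.368.
Round 1 (the publisher proposes): the author can get 103.368 next round, worth 0.79 × 103.368 = 81.66072 now; the publisher offers that and keeps 38.33928.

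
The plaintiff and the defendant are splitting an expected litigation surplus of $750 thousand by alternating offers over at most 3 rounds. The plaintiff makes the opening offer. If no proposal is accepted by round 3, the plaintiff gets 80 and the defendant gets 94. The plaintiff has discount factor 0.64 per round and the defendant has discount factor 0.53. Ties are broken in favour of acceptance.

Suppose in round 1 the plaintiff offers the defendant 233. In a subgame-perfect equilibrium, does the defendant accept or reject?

Accept

Round 3 (the plaintiff proposes): the defendant gets 94 if talks fail, so the plaintiff offers 94 and keeps 656.
Round 2 (the defendant proposes): the plaintiff can get 656 next round, worth 0.64 × 656 = 419.84 now; the defendant offers that and keeps 330.16.
So by rejecting in round 1, the defendant gets 330.16 next round, worth 0.53 × 330.16 = 174.9848 now.
Offer 233 ≥ 174.9848, so the defendant accepts.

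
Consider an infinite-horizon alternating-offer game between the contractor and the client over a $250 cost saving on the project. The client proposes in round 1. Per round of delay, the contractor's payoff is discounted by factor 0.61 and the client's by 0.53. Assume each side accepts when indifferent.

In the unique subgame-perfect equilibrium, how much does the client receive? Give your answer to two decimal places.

In a stationary SPE each proposer offers the other exactly their discounted continuation value.
If the client keeps x when proposing and the contractor keeps y when proposing, then x = 250 − 0.61y and y = 250 − 0.53x.
Solving: x = 250(1 − 0.61) / (1 − 0.53·0.61) = 97.5 / 0.6767 ≈ 144.0816.
The contractor gets 250 − 144.0816 ≈ 105.9184.

144.08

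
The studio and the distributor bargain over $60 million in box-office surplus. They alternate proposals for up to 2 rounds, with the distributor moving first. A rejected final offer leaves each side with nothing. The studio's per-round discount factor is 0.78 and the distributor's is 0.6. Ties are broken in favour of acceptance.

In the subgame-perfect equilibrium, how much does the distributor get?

13.2

Round 2 (the studio proposes): the distributor will accept anything ≥ 0, so the studio offers 0 and keeps 60.
Round 1 (the distributor proposes): the studio can get 60 next round, worth 0.78 × 60 = 46.8 now, so the distributor offers 46.8, keeping 13.2.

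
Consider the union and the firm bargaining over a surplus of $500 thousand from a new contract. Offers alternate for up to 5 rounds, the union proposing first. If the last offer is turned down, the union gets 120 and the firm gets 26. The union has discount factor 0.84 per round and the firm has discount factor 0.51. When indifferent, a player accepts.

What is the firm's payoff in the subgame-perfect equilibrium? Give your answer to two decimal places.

63.05

Round 5 (the union proposes): the firm gets 26 if talks fail, so the union offers 26 and keeps 474.
Round 4 (the firm proposes): the union can get 474 next round, worth 0.84 × 474 = 398.16 now. The firm offers 398.16 and keeps 500 − 398.16 = 101.84.
Round 3 (the union proposes): the firm can get 101.84 next round, worth 0.51 × 101.84 = 51.9384 now, so the union offers 51.9384, keeping 448.0616.
Round 2 (the firm proposes): the union can get 448.0616 next round, worth 0.84 × 448.0616 = 376.371744 now. The firm offers 376.371744 and keeps 500 − 376.371744 = 123.628256.
Round 1 (the union proposes): the firm can get 123.628256 next round, worth 0.51 × 123.628256 = 63.05041056 now. The union offers 63.05041056 and keeps 500 − 63.05041056 = 436.94958944.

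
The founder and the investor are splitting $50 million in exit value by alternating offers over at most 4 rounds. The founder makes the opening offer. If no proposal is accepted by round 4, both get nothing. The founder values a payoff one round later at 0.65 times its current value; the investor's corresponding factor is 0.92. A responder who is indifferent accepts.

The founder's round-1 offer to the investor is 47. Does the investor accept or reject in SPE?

Accept

Work out the investor's continuation value if the offer is rejected.
Round 4 (the investor proposes): the founder will accept anything ≥ 0, so the investor offers 0 and keeps 50.
Round 3 (the founder proposes): the investor can get 50 next round, worth 0.92 × 50 = 46 now, so the founder offers 46, keeping 4.
Round 2 (the investor proposes): the founder can get 4 next round, worth 0.65 × 4 = 2.6 now, so the investor offers 2.6, keeping 47.4.
So by rejecting in round 1, the investor gets 47.4 next round, worth 0.92 × 47.4 = 43.608 now.
Offer 47 ≥ 43.608, so the investor accepts.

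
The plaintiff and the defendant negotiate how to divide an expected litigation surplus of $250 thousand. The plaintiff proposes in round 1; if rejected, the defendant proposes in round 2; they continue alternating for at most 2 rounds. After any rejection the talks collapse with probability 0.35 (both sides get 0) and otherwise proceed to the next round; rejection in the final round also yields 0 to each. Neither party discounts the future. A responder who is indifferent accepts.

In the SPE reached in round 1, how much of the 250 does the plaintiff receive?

87.5

Round 2 (the defendant proposes): the plaintiff will accept anything ≥ 0, so the defendant offers 0 and keeps 250.
Round 1 (the plaintiff proposes): rejecting gives the defendant an expected 0.65 × 250 = 162.5, so the plaintiff offers 162.5, keeping 87.5.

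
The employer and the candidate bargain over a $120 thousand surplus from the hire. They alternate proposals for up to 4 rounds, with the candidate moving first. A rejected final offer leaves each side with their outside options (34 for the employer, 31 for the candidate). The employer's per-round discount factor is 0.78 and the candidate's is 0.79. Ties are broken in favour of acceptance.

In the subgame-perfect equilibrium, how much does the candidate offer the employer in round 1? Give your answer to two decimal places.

Round 4 (the employer proposes): the candidate gets 31 if talks fail, so the employer offers 31 and keeps 89.
Round 3 (the candidate proposes): the employer can get 89 next round, worth 0.78 × 89 = 69.42 now; the candidate offers that and keeps 50.58.
Round 2 (the employer proposes): the candidate can get 50.58 next round, worth 0.79 × 50.58 = 39.9582 now. The employer offers 39.9582 and keeps 120 − 39.9582 = 80.0418.
Round 1 (the candidate proposes): the employer can get 80.0418 next round, worth 0.78 × 80.0418 = 62.432604 now; the candidate offers that and keeps 57.567396.

62.43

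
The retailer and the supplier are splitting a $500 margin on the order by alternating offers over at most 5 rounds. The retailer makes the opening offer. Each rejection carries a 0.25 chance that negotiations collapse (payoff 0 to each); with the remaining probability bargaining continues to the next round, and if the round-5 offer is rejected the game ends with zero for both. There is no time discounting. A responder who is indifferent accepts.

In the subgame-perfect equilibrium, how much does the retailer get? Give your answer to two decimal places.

353.52

By backward induction:
Round 5 (the retailer proposes): the supplier will accept anything ≥ 0, so the retailer offers 0 and keeps 500.
Round 4 (the supplier proposes): rejecting gives the retailer an expected 0.75 × 500 = 375; the supplier offers that and keeps 125.
Round 3 (the retailer proposes): rejecting gives the supplier an expected 0.75 × 125 = 93.75, so the retailer offers 93.75, keeping 406.25.
Round 2 (the supplier proposes): rejecting gives the retailer an expected 0.75 × 406.25 = 304.6875; the supplier offers that and keeps 195.3125.
Round 1 (the retailer proposes): rejecting gives the supplier an expected 0.75 × 195.3125 = 146.484375. The retailer offers 146.484375 and keeps 500 − 146.484375 = 353.515625.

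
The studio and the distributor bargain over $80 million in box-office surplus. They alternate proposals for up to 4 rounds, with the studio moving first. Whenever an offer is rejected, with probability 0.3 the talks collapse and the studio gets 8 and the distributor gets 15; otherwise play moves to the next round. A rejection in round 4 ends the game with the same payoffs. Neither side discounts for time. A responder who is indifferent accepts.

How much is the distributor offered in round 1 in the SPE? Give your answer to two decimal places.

46.52

Round 4 (the distributor proposes): the studio gets 8 if talks fail, so the distributor offers 8 and keeps 72.
Round 3 (the studio proposes): rejecting gives the distributor an expected 0.7 × 72 + 0.3 × 15 = 54.9, so the studio offers 54.9, keeping 25.1.
Round 2 (the distributor proposes): rejecting gives the studio an expected 0.7 × 25.1 + 0.3 × 8 = 19.97. The distributor offers 19.97 and keeps 80 − 19.97 = 60.03.
Round 1 (the studio proposes): rejecting gives the distributor an expected 0.7 × 60.03 + 0.3 × 15 = 46.521, so the studio offers 46.521, keeping 33.479.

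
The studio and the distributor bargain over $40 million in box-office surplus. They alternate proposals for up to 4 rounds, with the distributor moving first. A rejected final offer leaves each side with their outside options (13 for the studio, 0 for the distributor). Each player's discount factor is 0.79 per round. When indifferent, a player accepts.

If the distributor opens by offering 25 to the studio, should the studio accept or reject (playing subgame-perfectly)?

Reject

Round 4 (the studio proposes): the distributor will accept anything ≥ 0, so the studio offers 0 and keeps 40.
Round 3 (the distributor proposes): the studio can get 40 next round, worth 0.79 × 40 = 31.6 now, so the distributor offers 31.6, keeping 8.4.
Round 2 (the studio proposes): the distributor can get 8.4 next round, worth 0.79 × 8.4 = 6.636 now. The studio offers 6.636 and keeps 40 − 6.636 = 33.364.
So by rejecting in round 1, the studio gets 33.364 next round, worth 0.79 × 33.364 = 26.35756 now.
Offer 25 < 26.35756, so the studio rejects.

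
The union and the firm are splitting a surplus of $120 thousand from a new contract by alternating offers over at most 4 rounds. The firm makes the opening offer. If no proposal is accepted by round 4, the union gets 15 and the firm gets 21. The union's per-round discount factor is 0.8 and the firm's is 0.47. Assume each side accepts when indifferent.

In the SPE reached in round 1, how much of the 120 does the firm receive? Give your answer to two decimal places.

Round 4 (the union proposes): the firm gets 21 if talks fail, so the union offers 21 and keeps 99.
Round 3 (the firm proposes): the union can get 99 next round, worth 0.8 × 99 = 79.2 now, so the firm offers 79.2, keeping 40.8.
Round 2 (the union proposes): the firm can get 40.8 next round, worth 0.47 × 40.8 = 19.176 now; the union offers that and keeps 100.824.
Round 1 (the firm proposes): the union can get 100.824 next round, worth 0.8 × 100.824 = 80.6592 now. The firm offers 80.6592 and keeps 120 − 80.6592 = 39.3408.

39.34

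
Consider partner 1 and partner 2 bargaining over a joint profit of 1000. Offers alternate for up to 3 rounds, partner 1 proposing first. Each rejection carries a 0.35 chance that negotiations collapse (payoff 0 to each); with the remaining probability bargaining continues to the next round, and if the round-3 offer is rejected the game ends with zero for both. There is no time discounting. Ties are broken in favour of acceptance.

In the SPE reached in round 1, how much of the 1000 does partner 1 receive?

Round 3 (partner 1 proposes): partner 2 will accept anything ≥ 0, so partner 1 offers 0 and keeps 1000.
Round 2 (partner 2 proposes): rejecting gives partner 1 an expected 0.65 × 1000 = 650. Partner 2 offers 650 and keeps 1000 − 650 = 350.
Round 1 (partner 1 proposes): rejecting gives partner 2 an expected 0.65 × 350 = 227.5; partner 1 offers that and keeps 772.5.

772.5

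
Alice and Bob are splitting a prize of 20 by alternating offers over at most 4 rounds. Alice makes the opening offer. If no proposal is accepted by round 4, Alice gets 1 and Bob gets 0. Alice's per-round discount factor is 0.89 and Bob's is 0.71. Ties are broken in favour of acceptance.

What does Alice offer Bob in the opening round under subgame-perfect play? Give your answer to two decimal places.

Round 4 (Bob proposes): Alice gets 1 if talks fail, so Bob offers 1 and keeps 19.
Round 3 (Alice proposes): Bob can get 19 next round, worth 0.71 × 19 = 13.49 now. Alice offers 13.49 and keeps 20 − 13.49 = 6.51.
Round 2 (Bob proposes): Alice can get 6.51 next round, worth 0.89 × 6.51 = 5.7939 now. Bob offers 5.7939 and keeps 20 − 5.7939 = 14.2061.
Round 1 (Alice proposes): Bob can get 14.2061 next round, worth 0.71 × 14.2061 = 10.086331 now. Alice offers 10.086331 and keeps 20 − 10.086331 = 9.913669.

10.09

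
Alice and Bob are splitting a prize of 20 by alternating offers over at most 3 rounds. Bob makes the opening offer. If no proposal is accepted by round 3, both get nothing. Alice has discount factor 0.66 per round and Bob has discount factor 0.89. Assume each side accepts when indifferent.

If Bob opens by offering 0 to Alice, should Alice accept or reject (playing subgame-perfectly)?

Reject

Round 3 (Bob proposes): Alice will accept anything ≥ 0, so Bob offers 0 and keeps 20.
Round 2 (Alice proposes): Bob can get 20 next round, worth 0.89 × 20 = 17.8 now; Alice offers that and keeps 2.2.
So by rejecting in round 1, Alice gets 2.2 next round, worth 0.66 × 2.2 = 1.452 now.
Offer 0 < 1.452, so Alice rejects.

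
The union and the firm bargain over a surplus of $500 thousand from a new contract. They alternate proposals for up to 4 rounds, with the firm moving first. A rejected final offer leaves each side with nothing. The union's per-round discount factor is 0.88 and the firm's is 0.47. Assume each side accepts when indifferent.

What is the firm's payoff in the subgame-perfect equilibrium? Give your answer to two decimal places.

84.82

Round 4 (the union proposes): rejection yields 0 for the firm; the union offers 0 and keeps 500.
Round 3 (the firm proposes): the union can get 500 next round, worth 0.88 × 500 = 440 now; the firm offers that and keeps 60.
Round 2 (the union proposes): the firm can get 60 next round, worth 0.47 × 60 = 28.2 now. The union offers 28.2 and keeps 500 − 28.2 = 471.8.
Round 1 (the firm proposes): the union can get 471.8 next round, worth 0.88 × 471.8 = 415.184 now. The firm offers 415.184 and keeps 500 − 415.184 = 84.816.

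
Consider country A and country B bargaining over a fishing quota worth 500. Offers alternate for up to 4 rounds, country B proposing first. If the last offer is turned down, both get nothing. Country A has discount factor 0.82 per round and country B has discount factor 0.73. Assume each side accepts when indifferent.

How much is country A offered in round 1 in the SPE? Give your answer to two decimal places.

356.13

Work backward from the last round.
Round 4 (country A proposes): country B will accept anything ≥ 0, so country A offers 0 and keeps 500.
Round 3 (country B proposes): country A can get 500 next round, worth 0.82 × 500 = 410 now. Country B offers 410 and keeps 500 − 410 = 90.
Round 2 (country A proposes): country B can get 90 next round, worth 0.73 × 90 = 65.7 now, so country A offers 65.7, keeping 434.3.
Round 1 (country B proposes): country A can get 434.3 next round, worth 0.82 × 434.3 = 356.126 now; country B offers that and keeps 143.874.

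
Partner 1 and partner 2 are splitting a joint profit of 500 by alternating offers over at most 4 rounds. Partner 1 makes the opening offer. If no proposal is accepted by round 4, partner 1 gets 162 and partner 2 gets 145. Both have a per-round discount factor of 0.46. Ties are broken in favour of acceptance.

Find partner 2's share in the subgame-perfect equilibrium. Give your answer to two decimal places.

157.10

By backward induction:
Round 4 (partner 2 proposes): partner 1 gets 162 if talks fail, so partner 2 offers 162 and keeps 338.
Round 3 (partner 1 proposes): partner 2 can get 338 next round, worth 0.46 × 338 = 155.48 now. Partner 1 offers 155.48 and keeps 500 − 155.48 = 344.52.
Round 2 (partner 2 proposes): partner 1 can get 344.52 next round, worth 0.46 × 344.52 = 158.4792 now; partner 2 offers that and keeps 341.5208.
Round 1 (partner 1 proposes): partner 2 can get 341.5208 next round, worth 0.46 × 341.5208 = 157.099568 now, so partner 1 offers 157.099568, keeping 342.900432.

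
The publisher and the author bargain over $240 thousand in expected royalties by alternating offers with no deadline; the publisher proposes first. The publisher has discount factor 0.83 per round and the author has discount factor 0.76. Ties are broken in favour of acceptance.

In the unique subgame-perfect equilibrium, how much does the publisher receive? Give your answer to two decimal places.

156.01

Let x be the publisher's share when the publisher proposes and y be the author's share when the author proposes.
The author accepts iff offered ≥ 0.76·y, so x = 240 − 0.76y. Symmetrically y = 240 − 0.83x.
Substituting: x = 240 − 0.76(240 − 0.83x), giving x(1 − 0.83·0.76) = 240(1 − 0.76).
So x = 240 × 0.24 / 0.3692 ≈ 156.0130, and the author receives 240 − x ≈ 83.9870.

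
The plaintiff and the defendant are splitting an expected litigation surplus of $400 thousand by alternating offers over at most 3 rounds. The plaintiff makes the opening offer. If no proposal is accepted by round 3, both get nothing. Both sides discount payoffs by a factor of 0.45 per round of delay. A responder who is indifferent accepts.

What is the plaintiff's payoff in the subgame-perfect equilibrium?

301

Round 3 (the plaintiff proposes): rejection yields 0 for the defendant; the plaintiff offers 0 and keeps 400.
Round 2 (the defendant proposes): the plaintiff can get 400 next round, worth 0.45 × 400 = 180 now; the defendant offers that and keeps 220.
Round 1 (the plaintiff proposes): the defendant can get 220 next round, worth 0.45 × 220 = 99 now. The plaintiff offers 99 and keeps 400 − 99 = 301.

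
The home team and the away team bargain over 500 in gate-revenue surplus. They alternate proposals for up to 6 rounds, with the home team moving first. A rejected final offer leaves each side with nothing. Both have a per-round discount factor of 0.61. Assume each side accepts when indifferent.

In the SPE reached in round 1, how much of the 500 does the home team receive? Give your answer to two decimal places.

Round 6 (the away team proposes): the home team will accept anything ≥ 0, so the away team offers 0 and keeps 500.
Round 5 (the home team proposes): the away team can get 500 next round, worth 0.61 × 500 = 305 now, so the home team offers 305, keeping 195.
Round 4 (the away team proposes): the home team can get 195 next round, worth 0.61 × 195 = 118.95 now. The away team offers 118.95 and keeps 500 − 118.95 = 381.05.
Round 3 (the home team proposes): the away team can get 381.05 next round, worth 0.61 × 381.05 = 232.4405 now, so the home team offers 232.4405, keeping 267.5595.
Round 2 (the away team proposes): the home team can get 267.5595 next round, worth 0.61 × 267.5595 = 163.211295 now, so the away team offers 163.211295, keeping 336.788705.
Round 1 (the home team proposes): the away team can get 336.788705 next round, worth 0.61 × 336.788705 = 205.44111005 now; the home team offers that and keeps 294.55888995.

294.56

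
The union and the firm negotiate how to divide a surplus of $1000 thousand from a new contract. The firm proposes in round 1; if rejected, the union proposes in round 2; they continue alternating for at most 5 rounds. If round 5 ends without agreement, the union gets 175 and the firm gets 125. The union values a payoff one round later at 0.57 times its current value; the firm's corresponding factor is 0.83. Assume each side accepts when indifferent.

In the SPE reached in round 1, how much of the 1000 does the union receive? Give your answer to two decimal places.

181.91

Round 5 (the firm proposes): the union gets 175 if talks fail, so the firm offers 175 and keeps 825.
Round 4 (the union proposes): the firm can get 825 next round, worth 0.83 × 825 = 684.75 now. The union offers 684.75 and keeps 1000 − 684.75 = 315.25.
Round 3 (the firm proposes): the union can get 315.25 next round, worth 0.57 × 315.25 = 179.6925 now. The firm offers 179.6925 and keeps 1000 − 179.6925 = 820.3075.
Round 2 (the union proposes): the firm can get 820.3075 next round, worth 0.83 × 820.3075 = 680.855225 now; the union offers that and keeps 319.144775.
Round 1 (the firm proposes): the union can get 319.144775 next round, worth 0.57 × 319.144775 = 181.91252175 now; the firm offers that and keeps 818.08747825.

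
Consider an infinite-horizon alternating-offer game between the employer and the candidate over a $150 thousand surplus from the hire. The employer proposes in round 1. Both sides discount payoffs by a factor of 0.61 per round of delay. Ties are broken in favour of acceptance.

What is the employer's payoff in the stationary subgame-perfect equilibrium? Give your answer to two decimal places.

When the employer proposes, the candidate accepts any offer worth at least 0.61 times what the candidate would get by proposing next round; and vice versa.
This gives x = 150 − 0.61y and y = 150 − 0.61x, where x and y are each side's share when it proposes.
Hence (1 − 0.61·0.61)x = 150(1 − 0.61), i.e. 0.6279·x = 58.5.
x ≈ 93.1677; the candidate's share is 150 − x ≈ 56.8323.

93.17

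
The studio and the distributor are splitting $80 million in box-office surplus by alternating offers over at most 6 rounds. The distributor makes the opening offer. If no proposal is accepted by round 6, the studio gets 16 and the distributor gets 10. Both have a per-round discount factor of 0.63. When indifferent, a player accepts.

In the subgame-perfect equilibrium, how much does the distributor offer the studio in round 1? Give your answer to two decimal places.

Work backward from the last round.
Round 6 (the studio proposes): the distributor gets 10 if talks fail, so the studio offers 10 and keeps 70.
Round 5 (the distributor proposes): the studio can get 70 next round, worth 0.63 × 70 = 44.1 now; the distributor offers that and keeps 35.9.
Round 4 (the studio proposes): the distributor can get 35.9 next round, worth 0.63 × 35.9 = 22.617 now. The studio offers 22.617 and keeps 80 − 22.617 = 57.383.
Round 3 (the distributor proposes): the studio can get 57.383 next round, worth 0.63 × 57.383 = 36.15129 now. The distributor offers 36.15129 and keeps 80 − 36.15129 = 43.84871.
Round 2 (the studio proposes): the distributor can get 43.84871 next round, worth 0.63 × 43.84871 = 27.6246873 now; the studio offers that and keeps 52.3753127.
Round 1 (the distributor proposes): the studio can get 52.3753127 next round, worth 0.63 × 52.3753127 = 32.996447001 now; the distributor offers that and keeps 47.003552999.

33.00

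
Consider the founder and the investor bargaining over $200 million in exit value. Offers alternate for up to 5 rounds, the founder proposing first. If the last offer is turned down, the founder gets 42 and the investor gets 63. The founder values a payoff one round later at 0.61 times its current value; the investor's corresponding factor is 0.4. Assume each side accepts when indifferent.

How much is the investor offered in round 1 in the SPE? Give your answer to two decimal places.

42.56

By backward induction:
Round 5 (the founder proposes): the investor gets 63 if talks fail, so the founder offers 63 and keeps 137.
Round 4 (the investor proposes): the founder can get 137 next round, worth 0.61 × 137 = 83.57 now; the investor offers that and keeps 116.43.
Round 3 (the founder proposes): the investor can get 116.43 next round, worth 0.4 × 116.43 = 46.572 now, so the founder offers 46.572, keeping 153.428.
Round 2 (the investor proposes): the founder can get 153.428 next round, worth 0.61 × 153.428 = 93.59108 now. The investor offers 93.59108 and keeps 200 − 93.59108 = 106.40892.
Round 1 (the founder proposes): the investor can get 106.40892 next round, worth 0.4 × 106.40892 = 42.563568 now. The founder offers 42.563568 and keeps 200 − 42.563568 = 157.436432.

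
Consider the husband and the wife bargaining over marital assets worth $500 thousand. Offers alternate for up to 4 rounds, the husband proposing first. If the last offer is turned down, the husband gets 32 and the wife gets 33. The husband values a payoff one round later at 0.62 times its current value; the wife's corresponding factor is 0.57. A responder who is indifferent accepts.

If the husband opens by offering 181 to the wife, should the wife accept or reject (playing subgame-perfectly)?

Work out the wife's continuation value if the offer is rejected.
Round 4 (the wife proposes): the husband gets 32 if talks fail, so the wife offers 32 and keeps 468.
Round 3 (the husband proposes): the wife can get 468 next round, worth 0.57 × 468 = 266.76 now; the husband offers that and keeps 233.24.
Round 2 (the wife proposes): the husband can get 233.24 next round, worth 0.62 × 233.24 = 144.6088 now; the wife offers that and keeps 355.3912.
So by rejecting in round 1, the wife gets 355.3912 next round, worth 0.57 × 355.3912 = 202.572984 now.
Offer 181 < 202.572984, so the wife rejects.

Reject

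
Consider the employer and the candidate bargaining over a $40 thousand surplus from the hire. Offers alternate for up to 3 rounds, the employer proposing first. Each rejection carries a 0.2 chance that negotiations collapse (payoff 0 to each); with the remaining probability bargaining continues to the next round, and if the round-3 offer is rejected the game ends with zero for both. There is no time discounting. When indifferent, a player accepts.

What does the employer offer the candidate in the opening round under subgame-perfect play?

6.4

By backward induction:
Round 3 (the employer proposes): rejection yields 0 for the candidate; the employer offers 0 and keeps 40.
Round 2 (the candidate proposes): rejecting gives the employer an expected 0.8 × 40 = 32; the candidate offers that and keeps 8.
Round 1 (the employer proposes): rejecting gives the candidate an expected 0.8 × 8 = 6.4. The employer offers 6.4 and keeps 40 − 6.4 = 33.6.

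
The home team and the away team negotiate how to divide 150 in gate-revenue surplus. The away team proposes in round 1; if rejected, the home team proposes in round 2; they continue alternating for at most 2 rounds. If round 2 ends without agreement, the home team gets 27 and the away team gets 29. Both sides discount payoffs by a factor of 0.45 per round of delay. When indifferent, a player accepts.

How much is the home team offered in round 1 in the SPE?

Work backward from the last round.
Round 2 (the home team proposes): the away team gets 29 if talks fail, so the home team offers 29 and keeps 121.
Round 1 (the away team proposes): the home team can get 121 next round, worth 0.45 × 121 = 54.45 now. The away team offers 54.45 and keeps 150 − 54.45 = 95.55.

54.45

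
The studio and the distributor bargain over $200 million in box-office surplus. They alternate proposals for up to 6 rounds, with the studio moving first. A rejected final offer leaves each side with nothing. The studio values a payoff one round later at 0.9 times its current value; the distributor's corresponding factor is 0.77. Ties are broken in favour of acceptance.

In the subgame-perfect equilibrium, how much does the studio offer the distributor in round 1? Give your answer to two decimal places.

Round 6 (the distributor proposes): the studio will accept anything ≥ 0, so the distributor offers 0 and keeps 200.
Round 5 (the studio proposes): the distributor can get 200 next round, worth 0.77 × 200 = 154 now, so the studio offers 154, keeping 46.
Round 4 (the distributor proposes): the studio can get 46 next round, worth 0.9 × 46 = 41.4 now, so the distributor offers 41.4, keeping 158.6.
Round 3 (the studio proposes): the distributor can get 158.6 next round, worth 0.77 × 158.6 = 122.122 now, so the studio offers 122.122, keeping 77.878.
Round 2 (the distributor proposes): the studio can get 77.878 next round, worth 0.9 × 77.878 = 70.0902 now; the distributor offers that and keeps 129.9098.
Round 1 (the studio proposes): the distributor can get 129.9098 next round, worth 0.77 × 129.9098 = 100.030546 now, so the studio offers 100.030546, keeping 99.969454.

100.03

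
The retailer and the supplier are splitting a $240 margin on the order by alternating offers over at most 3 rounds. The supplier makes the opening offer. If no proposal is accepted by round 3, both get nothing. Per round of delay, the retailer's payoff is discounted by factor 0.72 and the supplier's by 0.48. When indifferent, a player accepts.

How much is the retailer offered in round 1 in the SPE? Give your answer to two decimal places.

89.86

Round 3 (the supplier proposes): the retailer will accept anything ≥ 0, so the supplier offers 0 and keeps 240.
Round 2 (the retailer proposes): the supplier can get 240 next round, worth 0.48 × 240 = 115.2 now. The retailer offers 115.2 and keeps 240 − 115.2 = 124.8.
Round 1 (the supplier proposes): the retailer can get 124.8 next round, worth 0.72 × 124.8 = 89.856 now. The supplier offers 89.856 and keeps 240 − 89.856 = 150.144.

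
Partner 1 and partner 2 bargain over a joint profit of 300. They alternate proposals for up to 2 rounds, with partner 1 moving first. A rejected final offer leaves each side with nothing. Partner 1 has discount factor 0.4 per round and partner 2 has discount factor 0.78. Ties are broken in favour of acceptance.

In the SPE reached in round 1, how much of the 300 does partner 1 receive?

Round 2 (partner 2 proposes): rejection yields 0 for partner 1; partner 2 offers 0 and keeps 300.
Round 1 (partner 1 proposes): partner 2 can get 300 next round, worth 0.78 × 300 = 234 now; partner 1 offers that and keeps 66.

66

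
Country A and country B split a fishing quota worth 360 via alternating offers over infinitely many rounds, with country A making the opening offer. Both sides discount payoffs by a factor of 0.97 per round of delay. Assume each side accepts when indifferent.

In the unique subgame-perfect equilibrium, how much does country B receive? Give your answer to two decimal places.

177.26

In a stationary SPE each proposer offers the other exactly their discounted continuation value.
If country A keeps x when proposing and country B keeps y when proposing, then x = 360 − 0.97y and y = 360 − 0.97x.
Solving: x = 360(1 − 0.97) / (1 − 0.97·0.97) = 10.8 / 0.0591 ≈ 182.7411.
Country B gets 360 − 182.7411 ≈ 177.2589.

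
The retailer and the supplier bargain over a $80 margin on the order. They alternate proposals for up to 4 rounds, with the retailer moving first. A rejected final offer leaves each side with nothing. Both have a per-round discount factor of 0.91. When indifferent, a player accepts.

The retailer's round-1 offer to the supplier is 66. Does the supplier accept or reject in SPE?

Reject

Round 4 (the supplier proposes): the retailer will accept anything ≥ 0, so the supplier offers 0 and keeps 80.
Round 3 (the retailer proposes): the supplier can get 80 next round, worth 0.91 × 80 = 72.8 now. The retailer offers 72.8 and keeps 80 − 72.8 = 7.2.
Round 2 (the supplier proposes): the retailer can get 7.2 next round, worth 0.91 × 7.2 = 6.552 now. The supplier offers 6.552 and keeps 80 − 6.552 = 73.448.
So by rejecting in round 1, the supplier gets 73.448 next round, worth 0.91 × 73.448 = 66.83768 now.
Offer 66 < 66.83768, so the supplier rejects.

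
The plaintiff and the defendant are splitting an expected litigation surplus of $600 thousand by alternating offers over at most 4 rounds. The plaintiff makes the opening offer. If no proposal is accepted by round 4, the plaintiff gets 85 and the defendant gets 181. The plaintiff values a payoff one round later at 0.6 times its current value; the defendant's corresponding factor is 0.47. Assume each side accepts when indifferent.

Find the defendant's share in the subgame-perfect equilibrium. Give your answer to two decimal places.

181.06

Round 4 (the defendant proposes): the plaintiff gets 85 if talks fail, so the defendant offers 85 and keeps 515.
Round 3 (the plaintiff proposes): the defendant can get 515 next round, worth 0.47 × 515 = 242.05 now, so the plaintiff offers 242.05, keeping 357.95.
Round 2 (the defendant proposes): the plaintiff can get 357.95 next round, worth 0.6 × 357.95 = 214.77 now, so the defendant offers 214.77, keeping 385.23.
Round 1 (the plaintiff proposes): the defendant can get 385.23 next round, worth 0.47 × 385.23 = 181.0581 now; the plaintiff offers that and keeps 418.9419.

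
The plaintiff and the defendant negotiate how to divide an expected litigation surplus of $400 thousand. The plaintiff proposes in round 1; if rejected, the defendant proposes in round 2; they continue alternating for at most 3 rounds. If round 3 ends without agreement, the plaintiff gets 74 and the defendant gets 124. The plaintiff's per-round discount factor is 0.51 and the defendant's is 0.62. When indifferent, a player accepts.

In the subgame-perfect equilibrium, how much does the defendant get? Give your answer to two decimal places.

Round 3 (the plaintiff proposes): the defendant gets 124 if talks fail, so the plaintiff offers 124 and keeps 276.
Round 2 (the defendant proposes): the plaintiff can get 276 next round, worth 0.51 × 276 = 140.76 now; the defendant offers that and keeps 259.24.
Round 1 (the plaintiff proposes): the defendant can get 259.24 next round, worth 0.62 × 259.24 = 160.7288 now. The plaintiff offers 160.7288 and keeps 400 − 160.7288 = 239.2712.

160.73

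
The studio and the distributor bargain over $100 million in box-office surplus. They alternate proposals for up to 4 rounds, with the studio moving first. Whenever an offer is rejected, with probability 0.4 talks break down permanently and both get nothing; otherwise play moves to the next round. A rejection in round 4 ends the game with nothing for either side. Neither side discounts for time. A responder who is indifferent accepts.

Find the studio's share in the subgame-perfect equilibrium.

54.4

By backward induction:
Round 4 (the distributor proposes): rejection yields 0 for the studio; the distributor offers 0 and keeps 100.
Round 3 (the studio proposes): rejecting gives the distributor an expected 0.6 × 100 = 60. The studio offers 60 and keeps 100 − 60 = 40.
Round 2 (the distributor proposes): rejecting gives the studio an expected 0.6 × 40 = 24. The distributor offers 24 and keeps 100 − 24 = 76.
Round 1 (the studio proposes): rejecting gives the distributor an expected 0.6 × 76 = 45.6; the studio offers that and keeps 54.4.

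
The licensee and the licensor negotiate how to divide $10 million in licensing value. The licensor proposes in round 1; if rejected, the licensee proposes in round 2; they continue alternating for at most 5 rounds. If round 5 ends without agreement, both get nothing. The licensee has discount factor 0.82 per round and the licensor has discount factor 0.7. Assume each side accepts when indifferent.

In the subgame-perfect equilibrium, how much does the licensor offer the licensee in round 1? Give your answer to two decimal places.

By backward induction:
Round 5 (the licensor proposes): the licensee will accept anything ≥ 0, so the licensor offers 0 and keeps 10.
Round 4 (the licensee proposes): the licensor can get 10 next round, worth 0.7 × 10 = 7 now; the licensee offers that and keeps 3.
Round 3 (the licensor proposes): the licensee can get 3 next round, worth 0.82 × 3 = 2.46 now. The licensor offers 2.46 and keeps 10 − 2.46 = 7.54.
Round 2 (the licensee proposes): the licensor can get 7.54 next round, worth 0.7 × 7.54 = 5.278 now, so the licensee offers 5.278, keeping 4.722.
Round 1 (the licensor proposes): the licensee can get 4.722 next round, worth 0.82 × 4.722 = 3.87204 now; the licensor offers that and keeps 6.12796.

3.87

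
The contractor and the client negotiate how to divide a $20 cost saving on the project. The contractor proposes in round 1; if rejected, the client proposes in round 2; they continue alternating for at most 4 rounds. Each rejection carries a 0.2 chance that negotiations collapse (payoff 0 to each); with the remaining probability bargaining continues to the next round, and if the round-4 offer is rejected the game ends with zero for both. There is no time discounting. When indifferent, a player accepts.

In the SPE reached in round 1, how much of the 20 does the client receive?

Round 4 (the client proposes): rejection yields 0 for the contractor; the client offers 0 and keeps 20.
Round 3 (the contractor proposes): rejecting gives the client an expected 0.8 × 20 = 16. The contractor offers 16 and keeps 20 − 16 = 4.
Round 2 (the client proposes): rejecting gives the contractor an expected 0.8 × 4 = 3.2. The client offers 3.2 and keeps 20 − 3.2 = 16.8.
Round 1 (the contractor proposes): rejecting gives the client an expected 0.8 × 16.8 = 13.44, so the contractor offers 13.44, keeping 6.56.

13.44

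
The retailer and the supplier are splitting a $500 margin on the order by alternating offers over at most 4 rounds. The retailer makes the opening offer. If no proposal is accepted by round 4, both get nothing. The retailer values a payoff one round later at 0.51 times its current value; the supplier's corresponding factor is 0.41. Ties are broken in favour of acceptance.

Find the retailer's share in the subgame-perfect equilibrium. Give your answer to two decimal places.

Round 4 (the supplier proposes): rejection yields 0 for the retailer; the supplier offers 0 and keeps 500.
Round 3 (the retailer proposes): the supplier can get 500 next round, worth 0.41 × 500 = 205 now. The retailer offers 205 and keeps 500 − 205 = 295.
Round 2 (the supplier proposes): the retailer can get 295 next round, worth 0.51 × 295 = 150.45 now. The supplier offers 150.45 and keeps 500 − 150.45 = 349.55.
Round 1 (the retailer proposes): the supplier can get 349.55 next round, worth 0.41 × 349.55 = 143.3155 now, so the retailer offers 143.3155, keeping 356.6845.

356.68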